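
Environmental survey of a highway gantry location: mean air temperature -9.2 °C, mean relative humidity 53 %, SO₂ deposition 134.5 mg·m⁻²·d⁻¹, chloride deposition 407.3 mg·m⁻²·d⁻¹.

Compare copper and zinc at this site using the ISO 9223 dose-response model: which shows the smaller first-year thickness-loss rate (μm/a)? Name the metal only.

copper: T≤10 °C ⇒ hinge +0.126·(-9.2−10) = -2.4192
  sulphur-dioxide contribution → 0.03847 μm/a
  chloride contribution → 0.223 μm/a
  total first-year rate 0.2614 μm/a
zinc: f(T) = +0.038·(T−10) [T≤10 °C] = -0.7296
  sulphur-dioxide contribution → 0.6154 μm/a
  chloride contribution → 0.376 μm/a
  ⇒ r_corr(zinc) = 0.9914 μm/a
Ordering by μm/a: zinc (0.991) > copper (0.261)

copper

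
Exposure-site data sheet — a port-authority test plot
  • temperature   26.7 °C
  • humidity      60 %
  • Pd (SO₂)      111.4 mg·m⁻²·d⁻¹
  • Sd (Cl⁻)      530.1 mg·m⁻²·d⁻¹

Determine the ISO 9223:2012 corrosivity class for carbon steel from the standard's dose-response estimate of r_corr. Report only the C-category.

carbon steel: f(T) = -0.054·(T−10) [T>10 °C] = -0.9018
  SO₂ term: 1.77·111.4^0.52·exp(0.02·60-0.9018) = 27.66
  Cl⁻ term: 0.102·530.1^0.62·exp(0.033·60+0.04·26.7) = 105.1
  r_corr = 27.66 + 105.1 = 132.7 μm/a
ISO 9223 Table 2 (carbon steel): 80 < 133 ≤ 200 μm/a ⇒ C5

C5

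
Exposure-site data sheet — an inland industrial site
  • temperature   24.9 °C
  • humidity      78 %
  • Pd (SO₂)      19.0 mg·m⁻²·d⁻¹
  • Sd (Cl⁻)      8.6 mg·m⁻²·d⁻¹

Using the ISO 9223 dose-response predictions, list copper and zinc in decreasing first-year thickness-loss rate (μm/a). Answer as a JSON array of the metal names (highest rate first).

["zinc", "copper"]

copper: T>10 °C ⇒ hinge -0.080·(24.9−10) = -1.1920
  Pd branch = 0.0053·Pd^0.26·e^(0.059·RH+f) = 0.3449 μm/a
  Sd branch = 0.01025·Sd^0.27·e^(0.036·RH+0.049·T) = 1.029 μm/a
  r_corr = 0.3449 + 1.029 = 1.374 μm/a
zinc: T>10 °C ⇒ hinge -0.071·(24.9−10) = -1.0579
  Pd branch = 0.0129·Pd^0.44·e^(0.046·RH+f) = 0.5916 μm/a
  Cl⁻ term: 0.0175·8.6^0.57·exp(0.008·78+0.085·24.9) = 0.9245
  r_corr = 0.5916 + 0.9245 = 1.516 μm/a
Ordering by μm/a: zinc (1.52) > copper (1.37)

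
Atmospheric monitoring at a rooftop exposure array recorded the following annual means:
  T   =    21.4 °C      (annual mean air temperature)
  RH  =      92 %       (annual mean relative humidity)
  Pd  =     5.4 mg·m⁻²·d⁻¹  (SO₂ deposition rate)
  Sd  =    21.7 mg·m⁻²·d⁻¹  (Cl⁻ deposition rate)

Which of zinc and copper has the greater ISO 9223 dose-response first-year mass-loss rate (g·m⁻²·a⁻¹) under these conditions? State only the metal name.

zinc: temperature factor f = -0.071·(11.4) = -0.8094
  SO₂ term: 0.0129·5.4^0.44·exp(0.046·92-0.8094) = 0.8303
  Sd branch = 0.0175·Sd^0.57·e^(0.008·RH+0.085·T) = 1.301 μm/a
  r_corr = 0.8303 + 1.301 = 2.132 μm/a
  mass loss = 2.132 μm/a × 7.14 g/cm³ = 15.22 g·m⁻²·a⁻¹
copper: f(T) = -0.080·(T−10) [T>10 °C] = -0.9120
  Pd branch = 0.0053·Pd^0.26·e^(0.059·RH+f) = 0.7516 μm/a
  Sd branch = 0.01025·Sd^0.27·e^(0.036·RH+0.049·T) = 1.842 μm/a
  r_corr = 0.7516 + 1.842 = 2.594 μm/a
  mass loss = 2.594 μm/a × 8.96 g/cm³ = 23.24 g·m⁻²·a⁻¹
Ordering by g·m⁻²·a⁻¹: copper (23.2) > zinc (15.2)

copper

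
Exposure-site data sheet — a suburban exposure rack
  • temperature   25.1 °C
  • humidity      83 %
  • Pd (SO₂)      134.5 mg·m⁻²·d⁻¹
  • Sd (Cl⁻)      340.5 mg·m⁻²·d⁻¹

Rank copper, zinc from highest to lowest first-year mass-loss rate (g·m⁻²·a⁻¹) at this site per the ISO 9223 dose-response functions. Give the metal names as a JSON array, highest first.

copper: f(T) = -0.080·(T−10) [T>10 °C] = -1.2080
  sulphur-dioxide contribution → 0.7583 μm/a
  chloride contribution → 3.359 μm/a
  total first-year rate 4.117 μm/a
  mass loss = 4.117 μm/a × 8.96 g/cm³ = 36.89 g·m⁻²·a⁻¹
zinc: f(T) = -0.071·(T−10) [T>10 °C] = -1.0721
  sulphur-dioxide contribution → 1.737 μm/a
  chloride contribution → 7.967 μm/a
  total first-year rate 9.704 μm/a
  mass loss = 9.704 μm/a × 7.14 g/cm³ = 69.28 g·m⁻²·a⁻¹
Ordering by g·m⁻²·a⁻¹: zinc (69.3) > copper (36.9)

["zinc", "copper"]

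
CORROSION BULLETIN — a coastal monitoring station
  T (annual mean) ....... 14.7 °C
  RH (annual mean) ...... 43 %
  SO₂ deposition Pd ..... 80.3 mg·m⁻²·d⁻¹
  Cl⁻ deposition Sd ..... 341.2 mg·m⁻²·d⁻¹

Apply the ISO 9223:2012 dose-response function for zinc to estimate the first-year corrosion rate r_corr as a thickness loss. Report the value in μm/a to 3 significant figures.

r_corr = 2.85 μm/a

zinc: temperature factor f = -0.071·(4.7) = -0.3337
  Pd branch = 0.0129·Pd^0.44·e^(0.046·RH+f) = 0.46 μm/a
  Sd branch = 0.0175·Sd^0.57·e^(0.008·RH+0.085·T) = 2.393 μm/a
  sum: 0.46 + 2.393 → r_corr = 2.853 μm/a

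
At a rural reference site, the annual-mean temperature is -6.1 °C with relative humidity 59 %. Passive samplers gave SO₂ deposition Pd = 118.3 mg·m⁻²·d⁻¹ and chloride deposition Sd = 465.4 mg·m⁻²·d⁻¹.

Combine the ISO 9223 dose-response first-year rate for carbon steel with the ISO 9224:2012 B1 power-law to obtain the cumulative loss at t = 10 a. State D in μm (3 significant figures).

carbon steel: f(T) = +0.150·(T−10) [T≤10 °C] = -2.4150
  sulphur-dioxide contribution → 6.16 μm/a
  chloride contribution → 25.25 μm/a
  ⇒ r_corr(carbon steel) = 31.41 μm/a
Long-term exponent b (ISO 9224 Table 2, B1) = 0.523
  D(10) = 31.41 × 10^0.523 = 31.41 × 3.334 = 104.7 μm

D(10) = 105 μm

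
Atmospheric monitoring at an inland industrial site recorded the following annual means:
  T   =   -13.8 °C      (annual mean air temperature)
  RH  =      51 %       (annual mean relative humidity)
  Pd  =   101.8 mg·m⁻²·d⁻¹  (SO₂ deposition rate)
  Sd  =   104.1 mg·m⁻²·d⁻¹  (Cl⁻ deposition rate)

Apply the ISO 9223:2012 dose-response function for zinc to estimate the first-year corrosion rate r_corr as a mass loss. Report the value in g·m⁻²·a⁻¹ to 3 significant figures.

r_corr = 3.80 g·m⁻²·a⁻¹

zinc: temperature factor f = +0.038·(-23.8) = -0.9044
  SO₂ term: 0.0129·101.8^0.44·exp(0.046·51-0.9044) = 0.4169
  Sd branch = 0.0175·Sd^0.57·e^(0.008·RH+0.085·T) = 0.115 μm/a
  r_corr = 0.4169 + 0.115 = 0.532 μm/a
Convert to mass loss: 0.532 μm/a × 7.14 g/cm³ = 3.798 g·m⁻²·a⁻¹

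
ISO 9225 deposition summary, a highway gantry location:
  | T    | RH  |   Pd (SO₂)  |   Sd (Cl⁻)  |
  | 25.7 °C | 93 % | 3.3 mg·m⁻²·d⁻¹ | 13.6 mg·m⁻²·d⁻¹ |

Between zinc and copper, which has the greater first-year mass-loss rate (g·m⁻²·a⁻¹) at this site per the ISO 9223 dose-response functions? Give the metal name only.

zinc: temperature factor f = -0.071·(15.7) = -1.1147
  Pd branch = 0.0129·Pd^0.44·e^(0.046·RH+f) = 0.5159 μm/a
  Sd branch = 0.0175·Sd^0.57·e^(0.008·RH+0.085·T) = 1.449 μm/a
  sum: 0.5159 + 1.449 → r_corr = 1.965 μm/a
  mass loss = 1.965 μm/a × 7.14 g/cm³ = 14.03 g·m⁻²·a⁻¹
copper: T>10 °C ⇒ hinge -0.080·(25.7−10) = -1.2560
  SO₂ term: 0.0053·3.3^0.26·exp(0.059·93-1.2560) = 0.4973
  Cl⁻ term: 0.01025·13.6^0.27·exp(0.036·93+0.049·25.7) = 2.078
  sum: 0.4973 + 2.078 → r_corr = 2.576 μm/a
  mass loss = 2.576 μm/a × 8.96 g/cm³ = 23.08 g·m⁻²·a⁻¹
Ordering by g·m⁻²·a⁻¹: copper (23.1) > zinc (14)

copper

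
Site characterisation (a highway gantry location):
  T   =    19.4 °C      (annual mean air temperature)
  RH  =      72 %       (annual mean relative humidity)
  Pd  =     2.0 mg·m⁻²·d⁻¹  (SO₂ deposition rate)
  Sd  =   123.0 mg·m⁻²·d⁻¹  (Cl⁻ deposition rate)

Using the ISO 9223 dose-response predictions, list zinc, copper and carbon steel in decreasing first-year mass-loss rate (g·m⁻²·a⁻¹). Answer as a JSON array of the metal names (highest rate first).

zinc: temperature factor f = -0.071·(9.4) = -0.6674
  Pd branch = 0.0129·Pd^0.44·e^(0.046·RH+f) = 0.2464 μm/a
  Cl⁻ term: 0.0175·123.0^0.57·exp(0.008·72+0.085·19.4) = 2.515
  sum: 0.2464 + 2.515 → r_corr = 2.762 μm/a
  mass loss = 2.762 μm/a × 7.14 g/cm³ = 19.72 g·m⁻²·a⁻¹
copper: f(T) = -0.080·(T−10) [T>10 °C] = -0.7520
  Pd branch = 0.0053·Pd^0.26·e^(0.059·RH+f) = 0.2093 μm/a
  Sd branch = 0.01025·Sd^0.27·e^(0.036·RH+0.049·T) = 1.299 μm/a
  r_corr = 0.2093 + 1.299 = 1.508 μm/a
  mass loss = 1.508 μm/a × 8.96 g/cm³ = 13.51 g·m⁻²·a⁻¹
carbon steel: f(T) = -0.054·(T−10) [T>10 °C] = -0.5076
  Pd branch = 1.77·Pd^0.52·e^(0.02·RH+f) = 6.448 μm/a
  Cl⁻ term: 0.102·123.0^0.62·exp(0.033·72+0.04·19.4) = 47.12
  sum: 6.448 + 47.12 → r_corr = 53.57 μm/a
  mass loss = 53.57 μm/a × 7.85 g/cm³ = 420.5 g·m⁻²·a⁻¹
Ordering by g·m⁻²·a⁻¹: carbon steel (421) > zinc (19.7) > copper (13.5)

["carbon steel", "zinc", "copper"]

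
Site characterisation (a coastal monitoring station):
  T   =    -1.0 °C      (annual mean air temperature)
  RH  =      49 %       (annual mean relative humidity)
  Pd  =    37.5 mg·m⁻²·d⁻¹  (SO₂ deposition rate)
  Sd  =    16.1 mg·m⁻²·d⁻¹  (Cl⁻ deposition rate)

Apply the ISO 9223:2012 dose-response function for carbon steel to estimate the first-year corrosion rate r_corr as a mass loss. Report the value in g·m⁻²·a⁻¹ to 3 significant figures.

carbon steel: f(T) = +0.150·(T−10) [T≤10 °C] = -1.6500
  sulphur-dioxide contribution → 5.963 μm/a
  chloride contribution → 2.765 μm/a
  total first-year rate 8.729 μm/a
Convert to mass loss: 8.729 μm/a × 7.85 g/cm³ = 68.52 g·m⁻²·a⁻¹

r_corr = 68.5 g·m⁻²·a⁻¹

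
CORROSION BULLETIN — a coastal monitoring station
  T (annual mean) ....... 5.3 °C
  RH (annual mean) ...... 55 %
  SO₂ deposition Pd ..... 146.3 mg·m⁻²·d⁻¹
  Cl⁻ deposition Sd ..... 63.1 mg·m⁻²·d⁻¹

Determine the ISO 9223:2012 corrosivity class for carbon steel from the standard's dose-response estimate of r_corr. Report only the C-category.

carbon steel: T≤10 °C ⇒ hinge +0.150·(5.3−10) = -0.7050
  Pd branch = 1.77·Pd^0.52·e^(0.02·RH+f) = 35.11 μm/a
  Sd branch = 0.102·Sd^0.62·e^(0.033·RH+0.04·T) = 10.11 μm/a
  r_corr = 35.11 + 10.11 = 45.23 μm/a
Category bounds: 25…50 μm/a bracket r_corr ⇒ C3

C3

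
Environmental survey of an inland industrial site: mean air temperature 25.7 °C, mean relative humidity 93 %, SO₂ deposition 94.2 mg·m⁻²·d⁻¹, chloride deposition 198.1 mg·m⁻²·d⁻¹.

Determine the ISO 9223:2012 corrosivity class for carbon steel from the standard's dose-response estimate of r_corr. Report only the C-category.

carbon steel: temperature factor f = -0.054·(15.7) = -0.8478
  Pd branch = 1.77·Pd^0.52·e^(0.02·RH+f) = 51.77 μm/a
  Sd branch = 0.102·Sd^0.62·e^(0.033·RH+0.04·T) = 162.9 μm/a
  r_corr = 51.77 + 162.9 = 214.7 μm/a
ISO 9223 Table 2 (carbon steel): 200 < 215 ≤ 700 μm/a ⇒ CX

CX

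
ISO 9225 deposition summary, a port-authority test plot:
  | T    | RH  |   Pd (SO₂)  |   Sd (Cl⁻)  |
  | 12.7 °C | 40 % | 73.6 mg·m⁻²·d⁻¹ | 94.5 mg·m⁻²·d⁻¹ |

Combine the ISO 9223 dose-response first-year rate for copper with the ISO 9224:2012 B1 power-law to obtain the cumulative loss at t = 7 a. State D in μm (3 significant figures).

D(7) = 1.51 μm

copper: temperature factor f = -0.080·(2.7) = -0.2160
  sulphur-dioxide contribution → 0.1383 μm/a
  chloride contribution → 0.2753 μm/a
  ⇒ r_corr(copper) = 0.4135 μm/a
ISO 9224: D(t) = r_corr · t^b with b = 0.667 (copper, B1)
  D(7) = 0.4135 × 7^0.667 = 0.4135 × 3.662 = 1.514 μm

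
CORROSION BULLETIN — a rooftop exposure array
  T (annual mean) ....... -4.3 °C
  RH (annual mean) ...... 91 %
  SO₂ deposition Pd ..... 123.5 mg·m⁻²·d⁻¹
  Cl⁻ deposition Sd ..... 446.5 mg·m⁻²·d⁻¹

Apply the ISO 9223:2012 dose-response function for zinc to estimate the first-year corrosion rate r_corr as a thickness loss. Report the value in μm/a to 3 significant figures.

zinc: temperature factor f = +0.038·(-14.3) = -0.5434
  sulphur-dioxide contribution → 4.101 μm/a
  chloride contribution → 0.8145 μm/a
  ⇒ r_corr(zinc) = 4.915 μm/a

r_corr = 4.92 μm/a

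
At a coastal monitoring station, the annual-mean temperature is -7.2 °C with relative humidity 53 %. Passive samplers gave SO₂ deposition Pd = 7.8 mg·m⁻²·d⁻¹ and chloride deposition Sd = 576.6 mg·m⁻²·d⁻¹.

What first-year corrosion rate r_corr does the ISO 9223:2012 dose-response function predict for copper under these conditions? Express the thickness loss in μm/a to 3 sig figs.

copper: T≤10 °C ⇒ hinge +0.126·(-7.2−10) = -2.1672
  Pd branch = 0.0053·Pd^0.26·e^(0.059·RH+f) = 0.02361 μm/a
  Cl⁻ term: 0.01025·576.6^0.27·exp(0.036·53+0.049·-7.2) = 0.2701
  r_corr = 0.02361 + 0.2701 = 0.2937 μm/a

r_corr = 0.294 μm/a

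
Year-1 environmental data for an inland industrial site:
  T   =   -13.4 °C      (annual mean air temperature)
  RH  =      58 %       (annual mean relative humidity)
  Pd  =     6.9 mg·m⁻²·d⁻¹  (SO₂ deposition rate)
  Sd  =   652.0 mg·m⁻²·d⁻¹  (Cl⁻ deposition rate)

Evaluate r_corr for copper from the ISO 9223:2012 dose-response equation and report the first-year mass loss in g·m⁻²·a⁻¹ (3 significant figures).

r_corr = 2.34 g·m⁻²·a⁻¹

copper: temperature factor f = +0.126·(-23.4) = -2.9484
  SO₂ term: 0.0053·6.9^0.26·exp(0.059·58-2.9484) = 0.01406
  Sd branch = 0.01025·Sd^0.27·e^(0.036·RH+0.049·T) = 0.2467 μm/a
  sum: 0.01406 + 0.2467 → r_corr = 0.2608 μm/a
Convert to mass loss: 0.2608 μm/a × 8.96 g/cm³ = 2.337 g·m⁻²·a⁻¹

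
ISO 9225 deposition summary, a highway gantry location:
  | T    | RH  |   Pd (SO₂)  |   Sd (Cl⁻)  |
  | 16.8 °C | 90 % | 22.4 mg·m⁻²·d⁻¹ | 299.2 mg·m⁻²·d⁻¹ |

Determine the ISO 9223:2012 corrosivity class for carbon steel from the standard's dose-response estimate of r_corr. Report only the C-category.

carbon steel: f(T) = -0.054·(T−10) [T>10 °C] = -0.3672
  sulphur-dioxide contribution → 37.36 μm/a
  chloride contribution → 133.5 μm/a
  total first-year rate 170.8 μm/a
171 μm/a falls in (80, 200] for carbon steel → category C5

C5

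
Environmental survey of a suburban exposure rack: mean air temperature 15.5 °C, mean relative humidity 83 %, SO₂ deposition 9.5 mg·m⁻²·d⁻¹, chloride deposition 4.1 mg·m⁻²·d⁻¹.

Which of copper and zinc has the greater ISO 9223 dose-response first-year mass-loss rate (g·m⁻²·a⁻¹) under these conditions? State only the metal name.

copper

copper: f(T) = -0.080·(T−10) [T>10 °C] = -0.4400
  Pd branch = 0.0053·Pd^0.26·e^(0.059·RH+f) = 0.8206 μm/a
  Cl⁻ term: 0.01025·4.1^0.27·exp(0.036·83+0.049·15.5) = 0.6363
  r_corr = 0.8206 + 0.6363 = 1.457 μm/a
  mass loss = 1.457 μm/a × 8.96 g/cm³ = 13.05 g·m⁻²·a⁻¹
zinc: temperature factor f = -0.071·(5.5) = -0.3905
  Pd branch = 0.0129·Pd^0.44·e^(0.046·RH+f) = 1.07 μm/a
  Cl⁻ term: 0.0175·4.1^0.57·exp(0.008·83+0.085·15.5) = 0.2837
  r_corr = 1.07 + 0.2837 = 1.354 μm/a
  mass loss = 1.354 μm/a × 7.14 g/cm³ = 9.665 g·m⁻²·a⁻¹
Ordering by g·m⁻²·a⁻¹: copper (13.1) > zinc (9.66)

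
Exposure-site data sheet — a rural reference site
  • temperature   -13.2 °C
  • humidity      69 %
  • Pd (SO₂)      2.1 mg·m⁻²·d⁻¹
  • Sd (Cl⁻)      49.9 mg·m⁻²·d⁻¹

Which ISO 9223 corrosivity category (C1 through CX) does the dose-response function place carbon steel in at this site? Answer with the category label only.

carbon steel: T≤10 °C ⇒ hinge +0.150·(-13.2−10) = -3.4800
  sulphur-dioxide contribution → 0.3188 μm/a
  chloride contribution → 6.622 μm/a
  total first-year rate 6.941 μm/a
ISO 9223 Table 2 (carbon steel): 1.3 < 6.94 ≤ 25 μm/a ⇒ C2

C2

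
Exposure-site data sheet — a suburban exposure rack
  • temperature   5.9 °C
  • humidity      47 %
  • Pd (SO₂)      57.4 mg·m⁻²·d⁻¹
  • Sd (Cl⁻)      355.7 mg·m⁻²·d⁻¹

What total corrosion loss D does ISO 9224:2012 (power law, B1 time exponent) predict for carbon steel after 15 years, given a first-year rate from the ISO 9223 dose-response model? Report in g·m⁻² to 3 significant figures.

carbon steel: T≤10 °C ⇒ hinge +0.150·(5.9−10) = -0.6150
  SO₂ term: 1.77·57.4^0.52·exp(0.02·47-0.6150) = 20.13
  Sd branch = 0.102·Sd^0.62·e^(0.033·RH+0.04·T) = 23.25 μm/a
  sum: 20.13 + 23.25 → r_corr = 43.37 μm/a
Power-law: D(15) = r_corr · 15^0.523
  D(15) = 43.37 × 15^0.523 = 43.37 × 4.122 = 178.8 μm
  Mass loss = 178.8 μm × 7.85 g/cm³ = 1403 g·m⁻²

D(15) = 1.40e+03 g·m⁻²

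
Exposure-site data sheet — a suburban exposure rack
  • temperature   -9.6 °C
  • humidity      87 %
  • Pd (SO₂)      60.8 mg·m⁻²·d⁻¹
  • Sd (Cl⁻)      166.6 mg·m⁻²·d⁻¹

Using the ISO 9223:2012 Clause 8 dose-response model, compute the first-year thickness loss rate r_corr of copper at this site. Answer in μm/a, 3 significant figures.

r_corr = 0.805 μm/a

copper: f(T) = +0.126·(T−10) [T≤10 °C] = -2.4696
  Pd branch = 0.0053·Pd^0.26·e^(0.059·RH+f) = 0.2212 μm/a
  Sd branch = 0.01025·Sd^0.27·e^(0.036·RH+0.049·T) = 0.5841 μm/a
  sum: 0.2212 + 0.5841 → r_corr = 0.8053 μm/a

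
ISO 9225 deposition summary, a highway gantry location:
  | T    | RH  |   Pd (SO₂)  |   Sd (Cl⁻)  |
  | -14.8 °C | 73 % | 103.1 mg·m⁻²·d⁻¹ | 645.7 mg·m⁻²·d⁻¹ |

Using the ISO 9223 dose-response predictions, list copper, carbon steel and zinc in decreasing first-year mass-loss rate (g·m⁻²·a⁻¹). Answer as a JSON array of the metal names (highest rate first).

["carbon steel", "zinc", "copper"]

copper: temperature factor f = +0.126·(-24.8) = -3.1248
  SO₂ term: 0.0053·103.1^0.26·exp(0.059·73-3.1248) = 0.0577
  Sd branch = 0.01025·Sd^0.27·e^(0.036·RH+0.049·T) = 0.3943 μm/a
  sum: 0.0577 + 0.3943 → r_corr = 0.452 μm/a
  mass loss = 0.452 μm/a × 8.96 g/cm³ = 4.05 g·m⁻²·a⁻¹
carbon steel: T≤10 °C ⇒ hinge +0.150·(-14.8−10) = -3.7200
  Pd branch = 1.77·Pd^0.52·e^(0.02·RH+f) = 2.058 μm/a
  Cl⁻ term: 0.102·645.7^0.62·exp(0.033·73+0.04·-14.8) = 34.67
  r_corr = 2.058 + 34.67 = 36.73 μm/a
  mass loss = 36.73 μm/a × 7.85 g/cm³ = 288.3 g·m⁻²·a⁻¹
zinc: f(T) = +0.038·(T−10) [T≤10 °C] = -0.9424
  Pd branch = 0.0129·Pd^0.44·e^(0.046·RH+f) = 1.11 μm/a
  Sd branch = 0.0175·Sd^0.57·e^(0.008·RH+0.085·T) = 0.3565 μm/a
  sum: 1.11 + 0.3565 → r_corr = 1.467 μm/a
  mass loss = 1.467 μm/a × 7.14 g/cm³ = 10.47 g·m⁻²·a⁻¹
Ordering by g·m⁻²·a⁻¹: carbon steel (288) > zinc (10.5) > copper (4.05)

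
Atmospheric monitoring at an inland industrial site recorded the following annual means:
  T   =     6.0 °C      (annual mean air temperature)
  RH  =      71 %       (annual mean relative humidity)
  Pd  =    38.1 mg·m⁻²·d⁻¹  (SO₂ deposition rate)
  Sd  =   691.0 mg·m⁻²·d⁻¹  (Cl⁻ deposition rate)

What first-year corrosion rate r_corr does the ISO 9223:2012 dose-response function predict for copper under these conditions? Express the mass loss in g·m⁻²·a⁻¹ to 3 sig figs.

copper: f(T) = +0.126·(T−10) [T≤10 °C] = -0.5040
  SO₂ term: 0.0053·38.1^0.26·exp(0.059·71-0.5040) = 0.5441
  Sd branch = 0.01025·Sd^0.27·e^(0.036·RH+0.049·T) = 1.035 μm/a
  r_corr = 0.5441 + 1.035 = 1.58 μm/a
Convert to mass loss: 1.58 μm/a × 8.96 g/cm³ = 14.15 g·m⁻²·a⁻¹

r_corr = 14.2 g·m⁻²·a⁻¹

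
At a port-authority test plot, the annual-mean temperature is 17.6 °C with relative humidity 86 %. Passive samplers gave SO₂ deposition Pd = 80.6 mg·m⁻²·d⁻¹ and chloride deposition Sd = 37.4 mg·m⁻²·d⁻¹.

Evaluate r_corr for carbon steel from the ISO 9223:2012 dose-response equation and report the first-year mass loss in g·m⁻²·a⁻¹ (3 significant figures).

r_corr = 766 g·m⁻²·a⁻¹

carbon steel: temperature factor f = -0.054·(7.6) = -0.4104
  Pd branch = 1.77·Pd^0.52·e^(0.02·RH+f) = 64.27 μm/a
  Sd branch = 0.102·Sd^0.62·e^(0.033·RH+0.04·T) = 33.27 μm/a
  sum: 64.27 + 33.27 → r_corr = 97.54 μm/a
Convert to mass loss: 97.54 μm/a × 7.85 g/cm³ = 765.7 g·m⁻²·a⁻¹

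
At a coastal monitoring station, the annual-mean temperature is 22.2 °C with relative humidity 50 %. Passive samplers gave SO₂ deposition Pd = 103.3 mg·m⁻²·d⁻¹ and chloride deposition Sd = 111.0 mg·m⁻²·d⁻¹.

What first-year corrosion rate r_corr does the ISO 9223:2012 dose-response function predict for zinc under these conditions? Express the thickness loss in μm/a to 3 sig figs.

zinc: temperature factor f = -0.071·(12.2) = -0.8662
  sulphur-dioxide contribution → 0.4164 μm/a
  chloride contribution → 2.524 μm/a
  ⇒ r_corr(zinc) = 2.94 μm/a

r_corr = 2.94 μm/a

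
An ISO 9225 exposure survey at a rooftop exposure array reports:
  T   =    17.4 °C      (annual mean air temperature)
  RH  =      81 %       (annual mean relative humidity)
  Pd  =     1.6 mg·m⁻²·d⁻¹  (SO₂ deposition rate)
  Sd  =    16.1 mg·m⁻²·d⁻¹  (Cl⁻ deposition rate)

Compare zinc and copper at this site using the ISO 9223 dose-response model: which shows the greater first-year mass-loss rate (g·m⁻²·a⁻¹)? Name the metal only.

zinc: temperature factor f = -0.071·(7.4) = -0.5254
  sulphur-dioxide contribution → 0.3894 μm/a
  chloride contribution → 0.7156 μm/a
  ⇒ r_corr(zinc) = 1.105 μm/a
  mass loss = 1.105 μm/a × 7.14 g/cm³ = 7.89 g·m⁻²·a⁻¹
copper: f(T) = -0.080·(T−10) [T>10 °C] = -0.5920
  sulphur-dioxide contribution → 0.3942 μm/a
  chloride contribution → 0.9403 μm/a
  total first-year rate 1.334 μm/a
  mass loss = 1.334 μm/a × 8.96 g/cm³ = 11.96 g·m⁻²·a⁻¹
Ordering by g·m⁻²·a⁻¹: copper (12) > zinc (7.89)

copper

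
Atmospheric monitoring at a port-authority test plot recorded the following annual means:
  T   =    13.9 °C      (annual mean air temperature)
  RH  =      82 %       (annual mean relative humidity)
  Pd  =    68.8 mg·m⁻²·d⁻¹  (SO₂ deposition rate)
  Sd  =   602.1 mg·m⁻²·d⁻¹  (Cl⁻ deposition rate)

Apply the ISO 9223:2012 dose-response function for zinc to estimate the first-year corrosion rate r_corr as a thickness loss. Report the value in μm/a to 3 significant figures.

zinc: T>10 °C ⇒ hinge -0.071·(13.9−10) = -0.2769
  sulphur-dioxide contribution → 2.735 μm/a
  chloride contribution → 4.221 μm/a
  ⇒ r_corr(zinc) = 6.957 μm/a

r_corr = 6.96 μm/a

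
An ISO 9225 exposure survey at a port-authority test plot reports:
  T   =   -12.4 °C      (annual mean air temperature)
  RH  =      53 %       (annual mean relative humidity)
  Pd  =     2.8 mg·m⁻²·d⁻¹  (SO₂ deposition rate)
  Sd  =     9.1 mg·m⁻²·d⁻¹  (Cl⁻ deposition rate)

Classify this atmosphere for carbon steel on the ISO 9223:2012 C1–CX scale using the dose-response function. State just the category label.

C2

carbon steel: f(T) = +0.150·(T−10) [T≤10 °C] = -3.3600
  SO₂ term: 1.77·2.8^0.52·exp(0.02·53-3.3600) = 0.3031
  Sd branch = 0.102·Sd^0.62·e^(0.033·RH+0.04·T) = 1.404 μm/a
  sum: 0.3031 + 1.404 → r_corr = 1.707 μm/a
1.71 μm/a falls in (1.3, 25] for carbon steel → category C2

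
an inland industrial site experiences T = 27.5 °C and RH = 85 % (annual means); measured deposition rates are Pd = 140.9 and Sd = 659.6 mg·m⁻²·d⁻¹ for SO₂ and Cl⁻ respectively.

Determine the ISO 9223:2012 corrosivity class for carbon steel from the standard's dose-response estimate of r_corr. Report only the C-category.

carbon steel: f(T) = -0.054·(T−10) [T>10 °C] = -0.9450
  Pd branch = 1.77·Pd^0.52·e^(0.02·RH+f) = 49.35 μm/a
  Cl⁻ term: 0.102·659.6^0.62·exp(0.033·85+0.04·27.5) = 283.4
  r_corr = 49.35 + 283.4 = 332.8 μm/a
333 μm/a falls in (200, 700] for carbon steel → category CX

CX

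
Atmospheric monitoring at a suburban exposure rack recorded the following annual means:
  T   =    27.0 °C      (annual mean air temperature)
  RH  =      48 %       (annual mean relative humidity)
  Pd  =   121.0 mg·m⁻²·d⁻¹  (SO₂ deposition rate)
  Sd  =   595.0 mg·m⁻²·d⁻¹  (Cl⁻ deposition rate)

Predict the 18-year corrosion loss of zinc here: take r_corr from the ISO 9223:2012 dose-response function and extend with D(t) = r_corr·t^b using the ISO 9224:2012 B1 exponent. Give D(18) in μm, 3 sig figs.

D(18) = 105 μm

zinc: f(T) = -0.071·(T−10) [T>10 °C] = -1.2070
  SO₂ term: 0.0129·121.0^0.44·exp(0.046·48-1.2070) = 0.2896
  Sd branch = 0.0175·Sd^0.57·e^(0.008·RH+0.085·T) = 9.727 μm/a
  r_corr = 0.2896 + 9.727 = 10.02 μm/a
Power-law: D(18) = r_corr · 18^0.813
  D(18) = 10.02 × 18^0.813 = 10.02 × 10.48 = 105 μm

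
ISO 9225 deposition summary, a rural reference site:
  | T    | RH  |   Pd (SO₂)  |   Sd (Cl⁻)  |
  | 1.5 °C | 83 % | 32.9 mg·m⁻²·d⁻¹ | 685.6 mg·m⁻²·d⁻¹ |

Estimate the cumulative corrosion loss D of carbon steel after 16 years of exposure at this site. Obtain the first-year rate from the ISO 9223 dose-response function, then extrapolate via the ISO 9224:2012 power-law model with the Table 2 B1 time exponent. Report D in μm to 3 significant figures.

carbon steel: f(T) = +0.150·(T−10) [T≤10 °C] = -1.2750
  Pd branch = 1.77·Pd^0.52·e^(0.02·RH+f) = 16 μm/a
  Cl⁻ term: 0.102·685.6^0.62·exp(0.033·83+0.04·1.5) = 96.06
  r_corr = 16 + 96.06 = 112.1 μm/a
ISO 9224: D(t) = r_corr · t^b with b = 0.523 (carbon steel, B1)
  D(16) = 112.1 × 16^0.523 = 112.1 × 4.263 = 477.8 μm

D(16) = 478 μm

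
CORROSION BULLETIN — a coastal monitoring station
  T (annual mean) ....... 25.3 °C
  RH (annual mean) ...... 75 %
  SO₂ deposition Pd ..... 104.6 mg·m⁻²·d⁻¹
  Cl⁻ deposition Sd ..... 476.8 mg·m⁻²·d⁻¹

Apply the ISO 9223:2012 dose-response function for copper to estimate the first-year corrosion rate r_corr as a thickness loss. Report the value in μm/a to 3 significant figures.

r_corr = 3.22 μm/a

copper: f(T) = -0.080·(T−10) [T>10 °C] = -1.2240
  Pd branch = 0.0053·Pd^0.26·e^(0.059·RH+f) = 0.436 μm/a
  Cl⁻ term: 0.01025·476.8^0.27·exp(0.036·75+0.049·25.3) = 2.785
  r_corr = 0.436 + 2.785 = 3.221 μm/a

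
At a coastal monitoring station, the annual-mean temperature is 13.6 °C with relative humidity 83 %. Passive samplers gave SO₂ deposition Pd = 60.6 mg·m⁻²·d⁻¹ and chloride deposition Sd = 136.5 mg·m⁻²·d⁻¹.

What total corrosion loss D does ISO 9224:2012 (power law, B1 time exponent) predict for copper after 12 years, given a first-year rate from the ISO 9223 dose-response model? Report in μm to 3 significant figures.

D(12) = 15.9 μm

copper: f(T) = -0.080·(T−10) [T>10 °C] = -0.2880
  sulphur-dioxide contribution → 1.547 μm/a
  chloride contribution → 1.494 μm/a
  ⇒ r_corr(copper) = 3.04 μm/a
ISO 9224: D(t) = r_corr · t^b with b = 0.667 (copper, B1)
  D(12) = 3.04 × 12^0.667 = 3.04 × 5.246 = 15.95 μm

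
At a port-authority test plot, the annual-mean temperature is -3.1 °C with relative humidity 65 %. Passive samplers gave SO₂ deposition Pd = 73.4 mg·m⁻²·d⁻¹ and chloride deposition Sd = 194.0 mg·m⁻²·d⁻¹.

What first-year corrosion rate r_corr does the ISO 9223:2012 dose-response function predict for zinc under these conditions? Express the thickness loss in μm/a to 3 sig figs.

r_corr = 1.49 μm/a

zinc: f(T) = +0.038·(T−10) [T≤10 °C] = -0.4978
  sulphur-dioxide contribution → 1.032 μm/a
  chloride contribution → 0.4555 μm/a
  ⇒ r_corr(zinc) = 1.488 μm/a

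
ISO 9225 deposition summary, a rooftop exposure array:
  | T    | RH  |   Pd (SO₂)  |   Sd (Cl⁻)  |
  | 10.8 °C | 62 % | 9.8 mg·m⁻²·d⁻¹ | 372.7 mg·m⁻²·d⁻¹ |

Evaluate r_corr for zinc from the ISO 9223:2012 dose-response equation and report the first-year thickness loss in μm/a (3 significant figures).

zinc: T>10 °C ⇒ hinge -0.071·(10.8−10) = -0.0568
  Pd branch = 0.0129·Pd^0.44·e^(0.046·RH+f) = 0.5763 μm/a
  Sd branch = 0.0175·Sd^0.57·e^(0.008·RH+0.085·T) = 2.103 μm/a
  r_corr = 0.5763 + 2.103 = 2.679 μm/a

r_corr = 2.68 μm/a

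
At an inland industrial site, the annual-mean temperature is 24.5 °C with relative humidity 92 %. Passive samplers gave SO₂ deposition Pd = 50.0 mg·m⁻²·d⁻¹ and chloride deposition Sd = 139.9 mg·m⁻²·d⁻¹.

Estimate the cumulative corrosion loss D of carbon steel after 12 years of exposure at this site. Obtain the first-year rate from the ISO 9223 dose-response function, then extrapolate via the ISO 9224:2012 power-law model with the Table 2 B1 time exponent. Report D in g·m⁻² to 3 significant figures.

carbon steel: temperature factor f = -0.054·(14.5) = -0.7830
  SO₂ term: 1.77·50.0^0.52·exp(0.02·92-0.7830) = 38.95
  Cl⁻ term: 0.102·139.9^0.62·exp(0.033·92+0.04·24.5) = 121.1
  r_corr = 38.95 + 121.1 = 160 μm/a
ISO 9224: D(t) = r_corr · t^b with b = 0.523 (carbon steel, B1)
  D(12) = 160 × 12^0.523 = 160 × 3.668 = 587 μm
  Mass loss = 587 μm × 7.85 g/cm³ = 4608 g·m⁻²

D(12) = 4.61e+03 g·m⁻²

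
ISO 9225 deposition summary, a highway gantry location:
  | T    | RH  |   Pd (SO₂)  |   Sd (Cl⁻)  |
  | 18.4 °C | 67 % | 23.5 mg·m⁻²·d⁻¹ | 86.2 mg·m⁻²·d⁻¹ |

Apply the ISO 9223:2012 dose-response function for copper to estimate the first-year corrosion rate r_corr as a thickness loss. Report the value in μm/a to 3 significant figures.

r_corr = 1.26 μm/a

copper: f(T) = -0.080·(T−10) [T>10 °C] = -0.6720
  Pd branch = 0.0053·Pd^0.26·e^(0.059·RH+f) = 0.3204 μm/a
  Sd branch = 0.01025·Sd^0.27·e^(0.036·RH+0.049·T) = 0.9384 μm/a
  r_corr = 0.3204 + 0.9384 = 1.259 μm/a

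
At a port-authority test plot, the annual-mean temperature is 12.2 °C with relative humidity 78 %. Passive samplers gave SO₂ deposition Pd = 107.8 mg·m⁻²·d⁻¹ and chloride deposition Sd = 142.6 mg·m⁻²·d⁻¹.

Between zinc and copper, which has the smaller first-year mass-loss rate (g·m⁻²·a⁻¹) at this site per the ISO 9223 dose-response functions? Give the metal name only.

zinc: T>10 °C ⇒ hinge -0.071·(12.2−10) = -0.1562
  SO₂ term: 0.0129·107.8^0.44·exp(0.046·78-0.1562) = 3.129
  Sd branch = 0.0175·Sd^0.57·e^(0.008·RH+0.085·T) = 1.557 μm/a
  r_corr = 3.129 + 1.557 = 4.685 μm/a
  mass loss = 4.685 μm/a × 7.14 g/cm³ = 33.45 g·m⁻²·a⁻¹
copper: T>10 °C ⇒ hinge -0.080·(12.2−10) = -0.1760
  SO₂ term: 0.0053·107.8^0.26·exp(0.059·78-0.1760) = 1.496
  Cl⁻ term: 0.01025·142.6^0.27·exp(0.036·78+0.049·12.2) = 1.179
  sum: 1.496 + 1.179 → r_corr = 2.675 μm/a
  mass loss = 2.675 μm/a × 8.96 g/cm³ = 23.97 g·m⁻²·a⁻¹
Ordering by g·m⁻²·a⁻¹: zinc (33.5) > copper (24)

copper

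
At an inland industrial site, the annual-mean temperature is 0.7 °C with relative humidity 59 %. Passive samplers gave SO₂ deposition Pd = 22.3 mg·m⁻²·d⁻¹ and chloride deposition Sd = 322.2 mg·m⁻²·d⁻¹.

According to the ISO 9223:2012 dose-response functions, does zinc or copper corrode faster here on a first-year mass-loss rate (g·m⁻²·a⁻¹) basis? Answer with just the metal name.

zinc: T≤10 °C ⇒ hinge +0.038·(0.7−10) = -0.3534
  SO₂ term: 0.0129·22.3^0.44·exp(0.046·59-0.3534) = 0.5358
  Cl⁻ term: 0.0175·322.2^0.57·exp(0.008·59+0.085·0.7) = 0.8008
  sum: 0.5358 + 0.8008 → r_corr = 1.337 μm/a
  mass loss = 1.337 μm/a × 7.14 g/cm³ = 9.543 g·m⁻²·a⁻¹
copper: f(T) = +0.126·(T−10) [T≤10 °C] = -1.1718
  SO₂ term: 0.0053·22.3^0.26·exp(0.059·59-1.1718) = 0.1196
  Cl⁻ term: 0.01025·322.2^0.27·exp(0.036·59+0.049·0.7) = 0.4219
  r_corr = 0.1196 + 0.4219 = 0.5415 μm/a
  mass loss = 0.5415 μm/a × 8.96 g/cm³ = 4.852 g·m⁻²·a⁻¹
Ordering by g·m⁻²·a⁻¹: zinc (9.54) > copper (4.85)

zinc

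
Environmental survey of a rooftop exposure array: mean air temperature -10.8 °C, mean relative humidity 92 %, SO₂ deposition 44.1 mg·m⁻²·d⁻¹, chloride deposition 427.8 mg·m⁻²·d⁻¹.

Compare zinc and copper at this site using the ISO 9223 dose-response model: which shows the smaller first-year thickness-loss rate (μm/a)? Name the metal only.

zinc: f(T) = +0.038·(T−10) [T≤10 °C] = -0.7904
  SO₂ term: 0.0129·44.1^0.44·exp(0.046·92-0.7904) = 2.132
  Cl⁻ term: 0.0175·427.8^0.57·exp(0.008·92+0.085·-10.8) = 0.4611
  r_corr = 2.132 + 0.4611 = 2.593 μm/a
copper: T≤10 °C ⇒ hinge +0.126·(-10.8−10) = -2.6208
  Pd branch = 0.0053·Pd^0.26·e^(0.059·RH+f) = 0.235 μm/a
  Cl⁻ term: 0.01025·427.8^0.27·exp(0.036·92+0.049·-10.8) = 0.8506
  sum: 0.235 + 0.8506 → r_corr = 1.086 μm/a
Ordering by μm/a: zinc (2.59) > copper (1.09)

copper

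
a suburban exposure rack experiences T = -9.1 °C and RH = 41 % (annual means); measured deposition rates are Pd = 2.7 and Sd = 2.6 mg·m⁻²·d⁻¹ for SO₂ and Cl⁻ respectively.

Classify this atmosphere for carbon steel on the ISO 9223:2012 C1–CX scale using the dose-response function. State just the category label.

C1

carbon steel: f(T) = +0.150·(T−10) [T≤10 °C] = -2.8650
  SO₂ term: 1.77·2.7^0.52·exp(0.02·41-2.8650) = 0.3838
  Sd branch = 0.102·Sd^0.62·e^(0.033·RH+0.04·T) = 0.4959 μm/a
  r_corr = 0.3838 + 0.4959 = 0.8797 μm/a
Category bounds: 0…1.3 μm/a bracket r_corr ⇒ C1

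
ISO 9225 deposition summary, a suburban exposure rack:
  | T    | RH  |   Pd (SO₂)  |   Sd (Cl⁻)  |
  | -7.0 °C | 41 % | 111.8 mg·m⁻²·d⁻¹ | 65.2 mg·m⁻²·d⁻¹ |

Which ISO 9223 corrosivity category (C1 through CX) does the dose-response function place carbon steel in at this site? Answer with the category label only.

carbon steel: temperature factor f = +0.150·(-17.0) = -2.5500
  SO₂ term: 1.77·111.8^0.52·exp(0.02·41-2.5500) = 3.646
  Sd branch = 0.102·Sd^0.62·e^(0.033·RH+0.04·T) = 3.976 μm/a
  sum: 3.646 + 3.976 → r_corr = 7.622 μm/a
7.62 μm/a falls in (1.3, 25] for carbon steel → category C2

C2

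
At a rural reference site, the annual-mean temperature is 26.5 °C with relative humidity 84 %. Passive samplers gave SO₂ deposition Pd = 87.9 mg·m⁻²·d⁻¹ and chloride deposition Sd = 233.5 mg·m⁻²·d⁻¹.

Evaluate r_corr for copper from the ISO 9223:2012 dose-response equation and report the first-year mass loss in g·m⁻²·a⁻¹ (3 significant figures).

r_corr = 35.9 g·m⁻²·a⁻¹

copper: T>10 °C ⇒ hinge -0.080·(26.5−10) = -1.3200
  SO₂ term: 0.0053·87.9^0.26·exp(0.059·84-1.3200) = 0.6439
  Cl⁻ term: 0.01025·233.5^0.27·exp(0.036·84+0.049·26.5) = 3.368
  r_corr = 0.6439 + 3.368 = 4.012 μm/a
Convert to mass loss: 4.012 μm/a × 8.96 g/cm³ = 35.95 g·m⁻²·a⁻¹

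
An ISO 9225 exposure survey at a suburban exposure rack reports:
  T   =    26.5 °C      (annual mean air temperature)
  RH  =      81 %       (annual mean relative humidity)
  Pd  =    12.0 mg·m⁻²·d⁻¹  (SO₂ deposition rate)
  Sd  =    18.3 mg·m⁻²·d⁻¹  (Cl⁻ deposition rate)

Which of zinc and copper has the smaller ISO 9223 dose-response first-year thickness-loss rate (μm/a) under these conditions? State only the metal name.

copper

zinc: T>10 °C ⇒ hinge -0.071·(26.5−10) = -1.1715
  sulphur-dioxide contribution → 0.4953 μm/a
  chloride contribution → 1.668 μm/a
  total first-year rate 2.164 μm/a
copper: T>10 °C ⇒ hinge -0.080·(26.5−10) = -1.3200
  sulphur-dioxide contribution → 0.3214 μm/a
  chloride contribution → 1.52 μm/a
  ⇒ r_corr(copper) = 1.842 μm/a
Ordering by μm/a: zinc (2.16) > copper (1.84)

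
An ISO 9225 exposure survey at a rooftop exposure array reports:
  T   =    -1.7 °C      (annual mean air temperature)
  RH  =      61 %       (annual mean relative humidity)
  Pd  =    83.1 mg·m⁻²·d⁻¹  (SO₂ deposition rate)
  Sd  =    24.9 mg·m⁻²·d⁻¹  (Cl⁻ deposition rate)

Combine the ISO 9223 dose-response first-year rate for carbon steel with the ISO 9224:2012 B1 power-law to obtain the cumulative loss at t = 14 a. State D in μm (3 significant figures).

carbon steel: T≤10 °C ⇒ hinge +0.150·(-1.7−10) = -1.7550
  SO₂ term: 1.77·83.1^0.52·exp(0.02·61-1.7550) = 10.32
  Cl⁻ term: 0.102·24.9^0.62·exp(0.033·61+0.04·-1.7) = 5.235
  sum: 10.32 + 5.235 → r_corr = 15.56 μm/a
Power-law: D(14) = r_corr · 14^0.523
  D(14) = 15.56 × 14^0.523 = 15.56 × 3.976 = 61.86 μm

D(14) = 61.9 μm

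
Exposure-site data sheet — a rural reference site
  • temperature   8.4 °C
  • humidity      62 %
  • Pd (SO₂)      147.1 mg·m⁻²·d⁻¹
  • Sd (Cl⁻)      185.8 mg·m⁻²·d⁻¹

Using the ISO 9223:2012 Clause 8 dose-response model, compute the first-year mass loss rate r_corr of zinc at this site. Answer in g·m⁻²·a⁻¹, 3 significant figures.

r_corr = 21.7 g·m⁻²·a⁻¹

zinc: f(T) = +0.038·(T−10) [T≤10 °C] = -0.0608
  Pd branch = 0.0129·Pd^0.44·e^(0.046·RH+f) = 1.89 μm/a
  Sd branch = 0.0175·Sd^0.57·e^(0.008·RH+0.085·T) = 1.153 μm/a
  r_corr = 1.89 + 1.153 = 3.044 μm/a
Convert to mass loss: 3.044 μm/a × 7.14 g/cm³ = 21.73 g·m⁻²·a⁻¹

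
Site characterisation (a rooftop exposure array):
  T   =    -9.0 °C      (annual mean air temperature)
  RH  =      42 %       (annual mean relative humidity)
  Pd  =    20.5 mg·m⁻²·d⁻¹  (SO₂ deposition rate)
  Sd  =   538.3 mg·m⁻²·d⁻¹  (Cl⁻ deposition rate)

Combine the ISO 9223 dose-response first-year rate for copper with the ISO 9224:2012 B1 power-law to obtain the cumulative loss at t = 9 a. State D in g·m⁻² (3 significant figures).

D(9) = 6.83 g·m⁻²

copper: T≤10 °C ⇒ hinge +0.126·(-9.0−10) = -2.3940
  SO₂ term: 0.0053·20.5^0.26·exp(0.059·42-2.3940) = 0.01264
  Cl⁻ term: 0.01025·538.3^0.27·exp(0.036·42+0.049·-9.0) = 0.1634
  r_corr = 0.01264 + 0.1634 = 0.176 μm/a
Power-law: D(9) = r_corr · 9^0.667
  D(9) = 0.176 × 9^0.667 = 0.176 × 4.33 = 0.7622 μm
  Mass loss = 0.7622 μm × 8.96 g/cm³ = 6.829 g·m⁻²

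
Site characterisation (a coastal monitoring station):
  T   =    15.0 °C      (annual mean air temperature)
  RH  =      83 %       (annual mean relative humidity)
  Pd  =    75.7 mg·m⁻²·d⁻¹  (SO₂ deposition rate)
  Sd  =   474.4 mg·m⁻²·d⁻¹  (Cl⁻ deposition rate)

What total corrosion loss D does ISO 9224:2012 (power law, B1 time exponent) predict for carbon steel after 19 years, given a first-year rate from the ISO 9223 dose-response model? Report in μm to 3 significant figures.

carbon steel: temperature factor f = -0.054·(5.0) = -0.2700
  SO₂ term: 1.77·75.7^0.52·exp(0.02·83-0.2700) = 67.42
  Sd branch = 0.102·Sd^0.62·e^(0.033·RH+0.04·T) = 131.2 μm/a
  sum: 67.42 + 131.2 → r_corr = 198.6 μm/a
Long-term exponent b (ISO 9224 Table 2, B1) = 0.523
  D(19) = 198.6 × 19^0.523 = 198.6 × 4.664 = 926.4 μm

D(19) = 926 μm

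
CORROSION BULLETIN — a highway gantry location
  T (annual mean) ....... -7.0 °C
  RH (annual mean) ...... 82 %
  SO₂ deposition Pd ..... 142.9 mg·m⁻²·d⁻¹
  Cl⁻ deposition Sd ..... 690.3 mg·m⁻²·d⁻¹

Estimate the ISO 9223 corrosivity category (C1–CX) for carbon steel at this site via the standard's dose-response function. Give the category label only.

carbon steel: f(T) = +0.150·(T−10) [T≤10 °C] = -2.5500
  sulphur-dioxide contribution → 9.406 μm/a
  chloride contribution → 66.44 μm/a
  total first-year rate 75.84 μm/a
ISO 9223 Table 2 (carbon steel): 50 < 75.8 ≤ 80 μm/a ⇒ C4

C4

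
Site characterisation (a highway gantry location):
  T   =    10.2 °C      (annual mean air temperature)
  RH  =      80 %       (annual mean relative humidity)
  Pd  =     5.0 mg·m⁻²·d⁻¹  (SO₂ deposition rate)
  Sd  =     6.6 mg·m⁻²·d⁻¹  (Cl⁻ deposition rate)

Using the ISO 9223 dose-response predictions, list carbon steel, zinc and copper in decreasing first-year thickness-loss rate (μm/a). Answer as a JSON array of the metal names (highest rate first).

["carbon steel", "copper", "zinc"]

carbon steel: temperature factor f = -0.054·(0.2) = -0.0108
  Pd branch = 1.77·Pd^0.52·e^(0.02·RH+f) = 20.03 μm/a
  Cl⁻ term: 0.102·6.6^0.62·exp(0.033·80+0.04·10.2) = 6.925
  r_corr = 20.03 + 6.925 = 26.95 μm/a
zinc: T>10 °C ⇒ hinge -0.071·(10.2−10) = -0.0142
  Pd branch = 0.0129·Pd^0.44·e^(0.046·RH+f) = 1.024 μm/a
  Cl⁻ term: 0.0175·6.6^0.57·exp(0.008·80+0.085·10.2) = 0.2316
  r_corr = 1.024 + 0.2316 = 1.255 μm/a
copper: temperature factor f = -0.080·(0.2) = -0.0160
  Pd branch = 0.0053·Pd^0.26·e^(0.059·RH+f) = 0.8891 μm/a
  Sd branch = 0.01025·Sd^0.27·e^(0.036·RH+0.049·T) = 0.501 μm/a
  sum: 0.8891 + 0.501 → r_corr = 1.39 μm/a
Ordering by μm/a: carbon steel (27) > copper (1.39) > zinc (1.26)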